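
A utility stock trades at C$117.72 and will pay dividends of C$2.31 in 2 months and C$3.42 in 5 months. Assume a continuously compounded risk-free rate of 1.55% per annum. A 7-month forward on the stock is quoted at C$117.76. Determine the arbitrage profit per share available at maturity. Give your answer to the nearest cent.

PV(dividends) I = 2.31·e^(−0.0155·2/12) + 3.42·e^(−0.0155·5/12) = 5.7020
Fair forward F* = (S − I)·e^(rT) = (117.72 − 5.7020)·e^0.009042 = 112.0180 × 1.009083 = 113.0355
Market C$117.76 > fair 113.0355: forward overpriced → cash-and-carry (borrow at r, buy the stock and collect the dividends, short the forward).
Profit at T = |F_mkt − F*| = |117.76 − 113.0355| = C$4.72 per share

C$4.72 per share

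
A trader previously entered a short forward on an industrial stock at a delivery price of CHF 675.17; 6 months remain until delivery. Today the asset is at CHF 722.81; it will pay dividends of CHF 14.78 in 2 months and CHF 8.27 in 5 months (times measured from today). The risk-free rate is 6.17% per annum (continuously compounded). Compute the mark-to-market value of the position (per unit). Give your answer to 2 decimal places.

-CHF 45.46

PV(remaining dividends) I = 14.78·e^(−0.0617·2/12) + 8.27·e^(−0.0617·5/12) = 22.6889
Current forward F = (S − I)·e^(rT) = (722.81 − 22.6889)·e^(0.0617·6/12) = 700.1211 × 1.031331 = 722.0566
Value (long) = (F − K)·e^(−rT) = (722.0566 − 675.17) × 0.969621 = 45.4622
Short position value = −(long value) = -CHF 45.46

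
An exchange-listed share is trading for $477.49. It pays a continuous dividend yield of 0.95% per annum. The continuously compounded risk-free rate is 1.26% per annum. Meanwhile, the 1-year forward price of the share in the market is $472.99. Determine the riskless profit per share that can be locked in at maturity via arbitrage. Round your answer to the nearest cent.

$5.98 per share

Fair forward: F* = S·e^(carry·T), with carry = (r − q) = 0.0126 − 0.0095 = 0.0031
F* = 477.49 · e^(0.0031 × 1) = 477.49 · e^0.003100 = 477.49 × 1.003105 = $478.9726
Market $472.99 < fair $478.9726: forward underpriced → reverse cash-and-carry (short spot, go long the forward).
At maturity, profit = |F_mkt − F*| = |472.99 − 478.9726| = $5.98 per share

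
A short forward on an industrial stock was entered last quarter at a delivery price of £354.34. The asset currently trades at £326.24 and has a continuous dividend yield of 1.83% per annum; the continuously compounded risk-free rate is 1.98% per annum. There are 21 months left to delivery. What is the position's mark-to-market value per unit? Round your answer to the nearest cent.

£26.31

Current fair forward for the remaining 21 months: F = S·e^((r − q)·T), (r − q) = 0.0198 − 0.0183 = 0.0015
F = 326.24 · e^(0.0015 × 21/12) = 326.24 × 1.002628 = 327.0974
Value of long forward = (F − K)·e^(−rT) = (327.0974 − 354.34) · e^(−0.0198·21/12)
= -27.2426 × 0.965943 = -26.31
Short position value = −(long value) = £26.31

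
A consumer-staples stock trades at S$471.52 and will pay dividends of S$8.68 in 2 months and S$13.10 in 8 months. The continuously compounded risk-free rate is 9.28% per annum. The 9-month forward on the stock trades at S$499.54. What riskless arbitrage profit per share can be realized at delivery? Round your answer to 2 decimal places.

PV(dividends) I = 8.68·e^(−0.0928·2/12) + 13.10·e^(−0.0928·8/12) = 20.8609
Fair forward F* = (S − I)·e^(rT) = (471.52 − 20.8609)·e^0.069600 = 450.6591 × 1.072079 = 483.1422
Market S$499.54 > fair 483.1422: forward overpriced → cash-and-carry (borrow at r, buy the stock and collect the dividends, short the forward).
Profit at T = |F_mkt − F*| = |499.54 − 483.1422| = S$16.40 per share

S$16.40 per share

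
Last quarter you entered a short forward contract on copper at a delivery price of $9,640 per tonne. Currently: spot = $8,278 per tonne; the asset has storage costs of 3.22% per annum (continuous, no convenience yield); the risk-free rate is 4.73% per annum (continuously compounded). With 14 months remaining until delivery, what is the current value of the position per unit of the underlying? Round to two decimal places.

$527.55 per tonne

Current fair forward for the remaining 14 months: F = S·e^((r + u)·T), (r + u) = 0.0473 + 0.0322 = 0.0795
F = 8278 · e^(0.0795 × 14/12) = 8278 × 1.09718740 = 9082.5173
Value of long forward = (F − K)·e^(−rT) = (9082.5173 − 9640) · e^(−0.0473·14/12)
= -557.4827 × 0.94631164 = -527.55
Short position value = −(long value) = $527.55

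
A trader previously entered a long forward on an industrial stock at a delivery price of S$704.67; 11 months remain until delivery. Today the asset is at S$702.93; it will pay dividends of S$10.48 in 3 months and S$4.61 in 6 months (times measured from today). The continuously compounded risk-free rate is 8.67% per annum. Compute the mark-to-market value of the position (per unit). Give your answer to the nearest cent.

S$37.43

PV(remaining dividends) I = 10.48·e^(−0.0867·3/12) + 4.61·e^(−0.0867·6/12) = 14.6697
Current forward F = (S − I)·e^(rT) = (702.93 − 14.6697)·e^(0.0867·11/12) = 688.2603 × 1.082718 = 745.1918
Value (long) = (F − K)·e^(−rT) = (745.1918 − 704.67) × 0.923601 = 37.4260
Value = S$37.43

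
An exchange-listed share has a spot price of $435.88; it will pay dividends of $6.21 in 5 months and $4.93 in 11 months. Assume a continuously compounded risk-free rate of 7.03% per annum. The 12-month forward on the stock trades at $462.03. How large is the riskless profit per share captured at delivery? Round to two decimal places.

PV(dividends) I = 6.21·e^(−0.0703·5/12) + 4.93·e^(−0.0703·11/12) = 10.6531
Fair forward F* = (S − I)·e^(rT) = (435.88 − 10.6531)·e^0.070300 = 425.2269 × 1.072830 = 456.1962
Market $462.03 > fair 456.1962: forward overpriced → cash-and-carry (borrow at r, buy the stock and collect the dividends, short the forward).
Profit at T = |F_mkt − F*| = |462.03 − 456.1962| = $5.83 per share

$5.83 per share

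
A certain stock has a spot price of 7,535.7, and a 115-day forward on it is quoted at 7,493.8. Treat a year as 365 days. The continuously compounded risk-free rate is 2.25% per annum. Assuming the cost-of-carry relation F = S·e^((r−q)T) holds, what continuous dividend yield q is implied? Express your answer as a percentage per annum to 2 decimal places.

4.02%

From F = S·e^((r−q)T): (r − q) = ln(F/S)/T
ln(7493.8/7535.7) = ln(0.994440) = -0.005576
(r − q) = -0.005576 / (115/365) = -0.017698
q = r − ln(F/S)/T = 0.0225 + 0.017698 = 0.040198
q = 4.02%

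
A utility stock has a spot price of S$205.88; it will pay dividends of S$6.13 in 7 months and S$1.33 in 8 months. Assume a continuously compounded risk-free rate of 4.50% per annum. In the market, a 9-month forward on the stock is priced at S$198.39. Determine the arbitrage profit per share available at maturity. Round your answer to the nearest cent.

S$7.05 per share

PV(dividends) I = 6.13·e^(−0.0450·7/12) + 1.33·e^(−0.0450·8/12) = 7.2619
Fair forward F* = (S − I)·e^(rT) = (205.88 − 7.2619)·e^0.033750 = 198.6181 × 1.034326 = 205.4359
Market S$198.39 < fair 205.4359: forward underpriced → reverse cash-and-carry (short the stock, invest proceeds at r, pay the dividends, go long the forward).
Profit at T = |F_mkt − F*| = |198.39 − 205.4359| = S$7.05 per share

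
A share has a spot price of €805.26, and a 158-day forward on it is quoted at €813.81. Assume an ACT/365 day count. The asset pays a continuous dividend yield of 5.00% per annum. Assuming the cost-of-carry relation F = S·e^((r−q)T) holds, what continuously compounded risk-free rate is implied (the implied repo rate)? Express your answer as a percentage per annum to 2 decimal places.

7.44%

From F = S·e^((r−q)T): (r − q) = ln(F/S)/T
ln(813.81/805.26) = ln(1.010618) = 0.010562
(r − q) = 0.010562 / (158/365) = 0.024400
r = ln(F/S)/T + q = 0.024400 + 0.0500 = 0.074400
r = 7.44%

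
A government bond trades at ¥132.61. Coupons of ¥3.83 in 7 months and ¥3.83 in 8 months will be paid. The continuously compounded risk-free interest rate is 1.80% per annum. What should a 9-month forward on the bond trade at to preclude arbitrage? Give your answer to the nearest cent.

PV(coupons) I = 3.83·e^(−0.0180·7/12) + 3.83·e^(−0.0180·8/12)
I = 3.7900 + 3.7843 = 7.5743
F = (S − I)·e^(rT) = (132.61 − 7.5743) · e^(0.0180·9/12)
= 125.0357 · e^0.013500 = 125.0357 × 1.013592 = ¥126.74

¥126.74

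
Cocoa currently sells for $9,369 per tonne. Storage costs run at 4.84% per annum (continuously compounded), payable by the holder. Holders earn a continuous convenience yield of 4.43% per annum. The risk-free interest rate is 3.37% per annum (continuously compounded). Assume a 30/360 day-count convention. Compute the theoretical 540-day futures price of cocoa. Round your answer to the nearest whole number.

$9,916 per tonne

Net carry = r + u − y = 0.0337 + 0.0484 − 0.0443 = 0.0378
F = S·e^((r+u−y)T) = 9369 · e^(0.0378 × 540/360) = 9369 · e^0.056700
= 9369 × 1.058338 = $9,916 per tonne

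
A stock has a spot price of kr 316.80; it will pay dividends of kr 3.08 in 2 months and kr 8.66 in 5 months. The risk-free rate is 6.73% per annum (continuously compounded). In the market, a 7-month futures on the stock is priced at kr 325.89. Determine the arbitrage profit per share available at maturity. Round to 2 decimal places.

kr 8.33 per share

PV(dividends) I = 3.08·e^(−0.0673·2/12) + 8.66·e^(−0.0673·5/12) = 11.4662
Fair futures F* = (S − I)·e^(rT) = (316.80 − 11.4662)·e^0.039258 = 305.3338 × 1.040039 = 317.5591
Market kr 325.89 > fair 317.5591: forward overpriced → cash-and-carry (borrow at r, buy the stock and collect the dividends, short the forward).
Profit at T = |F_mkt − F*| = |325.89 − 317.5591| = kr 8.33 per share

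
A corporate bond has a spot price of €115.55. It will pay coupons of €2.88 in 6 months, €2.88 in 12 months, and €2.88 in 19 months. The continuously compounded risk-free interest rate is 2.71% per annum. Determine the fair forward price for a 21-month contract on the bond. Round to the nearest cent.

€112.35

PV(coupons) I = 2.88·e^(−0.0271·6/12) + 2.88·e^(−0.0271·12/12) + 2.88·e^(−0.0271·19/12)
I = 2.8412 + 2.8030 + 2.7590 = 8.4032
F = (S − I)·e^(rT) = (115.55 − 8.4032) · e^(0.0271·21/12)
= 107.1468 · e^0.047425 = 107.1468 × 1.048568 = €112.35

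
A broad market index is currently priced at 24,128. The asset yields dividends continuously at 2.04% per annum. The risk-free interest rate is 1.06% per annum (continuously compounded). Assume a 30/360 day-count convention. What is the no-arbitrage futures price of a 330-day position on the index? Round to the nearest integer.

F = S·e^((r − q)T) = 24128 · e^((0.0106 − 0.0204) × 330/360)
= 24128 · e^-0.008983 = 24128 × 0.991057
F = 23,912

23,912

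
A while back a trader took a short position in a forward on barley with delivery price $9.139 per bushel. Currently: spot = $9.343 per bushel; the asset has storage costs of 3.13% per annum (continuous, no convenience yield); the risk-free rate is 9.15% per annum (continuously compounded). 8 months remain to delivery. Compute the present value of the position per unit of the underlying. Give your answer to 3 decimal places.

Current fair forward for the remaining 8 months: F = S·e^((r + u)·T), (r + u) = 0.0915 + 0.0313 = 0.1228
F = 9.343 · e^(0.1228 × 8/12) = 9.343 × 1.085311 = 10.1401
Value of long forward = (F − K)·e^(−rT) = (10.1401 − 9.139) · e^(−0.0915·8/12)
= 1.0011 × 0.940823 = 0.942
Short position value = −(long value) = -$0.942

-$0.942 per bushel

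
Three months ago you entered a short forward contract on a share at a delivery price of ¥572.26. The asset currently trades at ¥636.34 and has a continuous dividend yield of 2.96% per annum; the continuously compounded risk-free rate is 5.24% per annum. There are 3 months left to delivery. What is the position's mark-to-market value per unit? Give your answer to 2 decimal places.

Current fair forward for the remaining 3 months: F = S·e^((r − q)·T), (r − q) = 0.0524 − 0.0296 = 0.0228
F = 636.34 · e^(0.0228 × 3/12) = 636.34 × 1.005716 = 639.9773
Value of long forward = (F − K)·e^(−rT) = (639.9773 − 572.26) · e^(−0.0524·3/12)
= 67.7173 × 0.986985 = 66.84
Short position value = −(long value) = -¥66.84

-¥66.84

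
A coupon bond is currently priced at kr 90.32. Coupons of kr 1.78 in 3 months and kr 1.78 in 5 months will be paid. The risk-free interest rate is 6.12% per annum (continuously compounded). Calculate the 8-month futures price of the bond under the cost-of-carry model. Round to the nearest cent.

PV(coupons) I = 1.78·e^(−0.0612·3/12) + 1.78·e^(−0.0612·5/12)
I = 1.7530 + 1.7352 = 3.4882
F = (S − I)·e^(rT) = (90.32 − 3.4882) · e^(0.0612·8/12)
= 86.8318 · e^0.040800 = 86.8318 × 1.041644 = kr 90.45

kr 90.45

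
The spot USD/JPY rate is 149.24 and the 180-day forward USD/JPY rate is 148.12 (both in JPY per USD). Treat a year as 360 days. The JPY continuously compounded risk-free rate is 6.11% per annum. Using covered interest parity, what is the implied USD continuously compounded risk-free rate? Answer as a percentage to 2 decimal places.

F = S·e^((r_JPY − r_USD)T) ⇒ r_USD = r_JPY − ln(F/S)/T
ln(148.12/149.24) = -0.007533; /(180/360) = -0.015066
r_USD = 0.0611 + 0.015066 = 0.076166
r_USD = 7.62%

7.62%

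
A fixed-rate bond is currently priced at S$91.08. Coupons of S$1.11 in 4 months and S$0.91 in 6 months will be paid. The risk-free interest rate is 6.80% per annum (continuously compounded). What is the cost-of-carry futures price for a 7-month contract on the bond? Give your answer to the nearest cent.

PV(coupons) I = 1.11·e^(−0.0680·4/12) + 0.91·e^(−0.0680·6/12)
I = 1.0851 + 0.8796 = 1.9647
F = (S − I)·e^(rT) = (91.08 − 1.9647) · e^(0.0680·7/12)
= 89.1153 · e^0.039667 = 89.1153 × 1.040464 = S$92.72

S$92.72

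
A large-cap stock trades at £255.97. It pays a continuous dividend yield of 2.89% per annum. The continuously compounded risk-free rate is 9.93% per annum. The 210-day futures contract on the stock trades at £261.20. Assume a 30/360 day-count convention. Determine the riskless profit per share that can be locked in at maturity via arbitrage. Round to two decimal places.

£5.50 per share

Fair futures: F* = S·e^(carry·T), with carry = (r − q) = 0.0993 − 0.0289 = 0.0704
F* = 255.97 · e^(0.0704 × 210/360) = 255.97 · e^0.041067 = 255.97 × 1.041922 = £266.7008
Market £261.20 < fair £266.7008: forward underpriced → reverse cash-and-carry (short spot, go long the forward).
At maturity, profit = |F_mkt − F*| = |261.20 − 266.7008| = £5.50 per share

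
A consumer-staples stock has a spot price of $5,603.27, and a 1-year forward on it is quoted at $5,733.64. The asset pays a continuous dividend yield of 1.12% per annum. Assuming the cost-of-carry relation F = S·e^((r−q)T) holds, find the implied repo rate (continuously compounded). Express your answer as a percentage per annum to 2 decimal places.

From F = S·e^((r−q)T): (r − q) = ln(F/S)/T
ln(5733.64/5603.27) = ln(1.023267) = 0.023000
(r − q) = 0.023000 / (1) = 0.023000
r = ln(F/S)/T + q = 0.023000 + 0.0112 = 0.034200
r = 3.42%

3.42%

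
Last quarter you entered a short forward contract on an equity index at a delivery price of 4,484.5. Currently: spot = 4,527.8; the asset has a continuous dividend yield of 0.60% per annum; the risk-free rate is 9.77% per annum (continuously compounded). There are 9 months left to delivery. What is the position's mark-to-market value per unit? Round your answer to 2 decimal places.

Current fair forward for the remaining 9 months: F = S·e^((r − q)·T), (r − q) = 0.0977 − 0.0060 = 0.0917
F = 4527.8 · e^(0.0917 × 9/12) = 4527.8 × 1.07119516 = 4850.1574
Value of long forward = (F − K)·e^(−rT) = (4850.1574 − 4484.5) · e^(−0.0977·9/12)
= 365.6574 × 0.92934522 = 339.82
Short position value = −(long value) = -339.82

-339.82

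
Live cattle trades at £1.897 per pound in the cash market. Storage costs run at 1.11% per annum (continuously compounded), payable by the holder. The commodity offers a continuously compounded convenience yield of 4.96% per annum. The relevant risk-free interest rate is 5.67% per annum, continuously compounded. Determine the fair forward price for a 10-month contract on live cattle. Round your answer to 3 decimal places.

£1.926 per pound

Net carry = r + u − y = 0.0567 + 0.0111 − 0.0496 = 0.0182
F = S·e^((r+u−y)T) = 1.897 · e^(0.0182 × 10/12) = 1.897 · e^0.015167
= 1.897 × 1.015283 = £1.926 per pound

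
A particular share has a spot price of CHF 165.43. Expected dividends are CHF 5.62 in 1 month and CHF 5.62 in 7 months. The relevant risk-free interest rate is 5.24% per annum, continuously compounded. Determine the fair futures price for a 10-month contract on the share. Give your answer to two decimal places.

CHF 161.27

PV(dividends) I = 5.62·e^(−0.0524·1/12) + 5.62·e^(−0.0524·7/12)
I = 5.5955 + 5.4508 = 11.0463
F = (S − I)·e^(rT) = (165.43 − 11.0463) · e^(0.0524·10/12)
= 154.3837 · e^0.043667 = 154.3837 × 1.044634 = CHF 161.27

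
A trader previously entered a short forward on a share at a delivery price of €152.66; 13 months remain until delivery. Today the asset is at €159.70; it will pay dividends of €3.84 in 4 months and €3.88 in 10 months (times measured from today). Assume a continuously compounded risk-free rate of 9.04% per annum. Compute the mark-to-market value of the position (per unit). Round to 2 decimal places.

PV(remaining dividends) I = 3.84·e^(−0.0904·4/12) + 3.88·e^(−0.0904·10/12) = 7.3245
Current forward F = (S − I)·e^(rT) = (159.70 − 7.3245)·e^(0.0904·13/12) = 152.3755 × 1.102889 = 168.0533
Value (long) = (F − K)·e^(−rT) = (168.0533 − 152.66) × 0.906709 = 13.9572
Short position value = −(long value) = -€13.96

-€13.96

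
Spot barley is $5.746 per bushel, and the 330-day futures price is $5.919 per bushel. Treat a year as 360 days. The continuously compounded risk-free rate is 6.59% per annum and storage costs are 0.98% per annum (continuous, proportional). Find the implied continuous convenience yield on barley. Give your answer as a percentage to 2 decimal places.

4.33%

F = S·e^((r+u−y)T) ⇒ (r+u−y) = ln(F/S)/T
ln(5.919/5.746) = 0.029664; /T ⇒ 0.032361
y = r + u − ln(F/S)/T = 0.0659 + 0.0098 − 0.032361 = 0.043339
y = 4.33%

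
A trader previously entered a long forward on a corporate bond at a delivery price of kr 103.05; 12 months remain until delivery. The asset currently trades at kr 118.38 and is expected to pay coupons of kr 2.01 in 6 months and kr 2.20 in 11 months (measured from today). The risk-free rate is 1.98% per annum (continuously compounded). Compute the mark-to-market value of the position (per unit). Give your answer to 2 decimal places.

kr 13.20

PV(remaining coupons) I = 2.01·e^(−0.0198·6/12) + 2.20·e^(−0.0198·11/12) = 4.1506
Current forward F = (S − I)·e^(rT) = (118.38 − 4.1506)·e^(0.0198·12/12) = 114.2294 × 1.019997 = 116.5136
Value (long) = (F − K)·e^(−rT) = (116.5136 − 103.05) × 0.980395 = 13.1996
Value = kr 13.20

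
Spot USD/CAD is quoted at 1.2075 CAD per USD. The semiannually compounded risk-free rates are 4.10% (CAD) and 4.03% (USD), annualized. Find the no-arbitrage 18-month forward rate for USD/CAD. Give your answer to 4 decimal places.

1.2087

By covered interest parity, F = S · (1+r_CAD/2)^(2T) / (1+r_USD/2)^(2T)
= 1.2075 × 1.062769 / 1.061676 = 1.2075 × 1.001030
F = 1.2087 CAD per USD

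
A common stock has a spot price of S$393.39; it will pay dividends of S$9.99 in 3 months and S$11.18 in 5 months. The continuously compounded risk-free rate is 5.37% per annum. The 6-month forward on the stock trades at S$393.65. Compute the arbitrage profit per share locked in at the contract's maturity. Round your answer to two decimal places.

PV(dividends) I = 9.99·e^(−0.0537·3/12) + 11.18·e^(−0.0537·5/12) = 20.7894
Fair forward F* = (S − I)·e^(rT) = (393.39 − 20.7894)·e^0.026850 = 372.6006 × 1.027214 = 382.7406
Market S$393.65 > fair 382.7406: forward overpriced → cash-and-carry (borrow at r, buy the stock and collect the dividends, short the forward).
Profit at T = |F_mkt − F*| = |393.65 − 382.7406| = S$10.91 per share

S$10.91 per share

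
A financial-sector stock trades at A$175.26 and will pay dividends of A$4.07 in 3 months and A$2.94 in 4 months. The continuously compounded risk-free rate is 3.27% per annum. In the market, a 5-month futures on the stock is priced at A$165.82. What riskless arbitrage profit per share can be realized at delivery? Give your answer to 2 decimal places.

PV(dividends) I = 4.07·e^(−0.0327·3/12) + 2.94·e^(−0.0327·4/12) = 6.9450
Fair futures F* = (S − I)·e^(rT) = (175.26 − 6.9450)·e^0.013625 = 168.3150 × 1.013718 = 170.6239
Market A$165.82 < fair 170.6239: forward underpriced → reverse cash-and-carry (short the stock, invest proceeds at r, pay the dividends, go long the forward).
Profit at T = |F_mkt − F*| = |165.82 − 170.6239| = A$4.80 per share

A$4.80 per share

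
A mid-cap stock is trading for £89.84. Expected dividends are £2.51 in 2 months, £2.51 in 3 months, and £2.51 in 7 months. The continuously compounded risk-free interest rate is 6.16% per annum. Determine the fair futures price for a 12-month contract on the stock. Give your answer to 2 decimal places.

PV(dividends) I = 2.51·e^(−0.0616·2/12) + 2.51·e^(−0.0616·3/12) + 2.51·e^(−0.0616·7/12)
I = 2.4844 + 2.4716 + 2.4214 = 7.3774
F = (S − I)·e^(rT) = (89.84 − 7.3774) · e^(0.0616·12/12)
= 82.4626 · e^0.061600 = 82.4626 × 1.063537 = £87.70

£87.70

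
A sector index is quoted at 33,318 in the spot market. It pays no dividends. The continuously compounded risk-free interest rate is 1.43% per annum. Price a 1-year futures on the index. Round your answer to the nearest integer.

33,798

F = S·e^(rT) = 33318 · e^(0.0143 × 12/12)
= 33318 · e^0.014300 = 33318 × 1.014403
F = 33,798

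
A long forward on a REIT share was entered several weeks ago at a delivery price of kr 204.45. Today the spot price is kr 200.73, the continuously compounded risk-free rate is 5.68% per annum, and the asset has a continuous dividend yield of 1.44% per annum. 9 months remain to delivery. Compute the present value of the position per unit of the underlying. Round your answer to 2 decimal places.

kr 2.65

Current fair forward for the remaining 9 months: F = S·e^((r − q)·T), (r − q) = 0.0568 − 0.0144 = 0.0424
F = 200.73 · e^(0.0424 × 9/12) = 200.73 × 1.032311 = 207.2158
Value of long forward = (F − K)·e^(−rT) = (207.2158 − 204.45) · e^(−0.0568·9/12)
= 2.7658 × 0.958295 = 2.65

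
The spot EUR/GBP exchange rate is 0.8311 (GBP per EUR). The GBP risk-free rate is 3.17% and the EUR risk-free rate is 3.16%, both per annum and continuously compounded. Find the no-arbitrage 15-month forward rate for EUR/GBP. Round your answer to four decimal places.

F = S·e^((r_GBP − r_EUR)T) = 0.8311 · e^((0.0317 − 0.0316) × 15/12)
= 0.8311 · e^0.000125 = 0.8311 × 1.000125
F = 0.8312 GBP per EUR

0.8312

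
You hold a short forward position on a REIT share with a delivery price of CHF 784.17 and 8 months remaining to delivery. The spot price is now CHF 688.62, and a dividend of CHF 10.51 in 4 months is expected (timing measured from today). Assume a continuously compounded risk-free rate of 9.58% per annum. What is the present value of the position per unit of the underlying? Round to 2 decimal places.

CHF 57.21

PV(remaining dividends) I = 10.51·e^(−0.0958·4/12) = 10.1797
Current forward F = (S − I)·e^(rT) = (688.62 − 10.1797)·e^(0.0958·8/12) = 678.4403 × 1.065950 = 723.1834
Value (long) = (F − K)·e^(−rT) = (723.1834 − 784.17) × 0.938130 = -57.2134
Short position value = −(long value) = CHF 57.21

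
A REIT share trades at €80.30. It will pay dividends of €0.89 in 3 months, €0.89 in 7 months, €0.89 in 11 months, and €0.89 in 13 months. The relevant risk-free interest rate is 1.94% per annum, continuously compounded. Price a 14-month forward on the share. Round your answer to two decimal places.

€78.55

PV(dividends) I = 0.89·e^(−0.0194·3/12) + 0.89·e^(−0.0194·7/12) + 0.89·e^(−0.0194·11/12) + 0.89·e^(−0.0194·13/12)
I = 0.8857 + 0.8800 + 0.8743 + 0.8715 = 3.5115
F = (S − I)·e^(rT) = (80.30 − 3.5115) · e^(0.0194·14/12)
= 76.7885 · e^0.022633 = 76.7885 × 1.022891 = €78.55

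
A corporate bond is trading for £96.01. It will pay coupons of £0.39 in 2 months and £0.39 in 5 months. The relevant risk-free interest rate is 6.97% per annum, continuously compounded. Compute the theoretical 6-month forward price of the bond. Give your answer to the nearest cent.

£98.62

PV(coupons) I = 0.39·e^(−0.0697·2/12) + 0.39·e^(−0.0697·5/12)
I = 0.3855 + 0.3788 = 0.7643
F = (S − I)·e^(rT) = (96.01 − 0.7643) · e^(0.0697·6/12)
= 95.2457 · e^0.034850 = 95.2457 × 1.035464 = £98.62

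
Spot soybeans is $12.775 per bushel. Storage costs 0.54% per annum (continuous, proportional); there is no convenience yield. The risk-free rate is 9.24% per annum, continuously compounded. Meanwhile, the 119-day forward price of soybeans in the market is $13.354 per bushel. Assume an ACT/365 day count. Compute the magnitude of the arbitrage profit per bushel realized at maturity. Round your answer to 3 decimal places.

$0.165 per bushel

Fair forward: F* = S·e^(carry·T), with carry = (r + u) = 0.0924 + 0.0054 = 0.0978
F* = 12.775 · e^(0.0978 × 119/365) = 12.775 · e^0.031885 = 12.775 × 1.032399 = $13.1889
Market $13.354 > fair $13.1889: forward overpriced → cash-and-carry (buy spot, short the forward).
At maturity, profit = |F_mkt − F*| = |13.354 − 13.1889| = $0.165 per bushel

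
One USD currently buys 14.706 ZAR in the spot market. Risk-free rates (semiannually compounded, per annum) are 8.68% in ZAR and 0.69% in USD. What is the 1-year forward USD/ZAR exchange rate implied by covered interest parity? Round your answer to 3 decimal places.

By covered interest parity, F = S · (1+r_ZAR/2)^(2T) / (1+r_USD/2)^(2T)
= 14.706 × 1.088684 / 1.006912 = 14.706 × 1.081211
F = 15.900 ZAR per USD

15.900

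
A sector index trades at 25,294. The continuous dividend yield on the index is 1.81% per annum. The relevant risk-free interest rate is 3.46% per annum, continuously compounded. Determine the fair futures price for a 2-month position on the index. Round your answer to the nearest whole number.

25,364

F = S·e^((r − q)T) = 25294 · e^((0.0346 − 0.0181) × 2/12)
= 25294 · e^0.002750 = 25294 × 1.002754
F = 25,364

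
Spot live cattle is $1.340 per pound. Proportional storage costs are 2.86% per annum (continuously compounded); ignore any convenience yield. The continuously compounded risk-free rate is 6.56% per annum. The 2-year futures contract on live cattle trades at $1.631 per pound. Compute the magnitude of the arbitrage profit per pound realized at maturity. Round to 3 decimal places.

$0.013 per pound

Fair futures: F* = S·e^(carry·T), with carry = (r + u) = 0.0656 + 0.0286 = 0.0942
F* = 1.340 · e^(0.0942 × 2) = 1.340 · e^0.188400 = 1.340 × 1.207316 = $1.6178
Market $1.631 > fair $1.6178: forward overpriced → cash-and-carry (buy spot, short the forward).
At maturity, profit = |F_mkt − F*| = |1.631 − 1.6178| = $0.013 per pound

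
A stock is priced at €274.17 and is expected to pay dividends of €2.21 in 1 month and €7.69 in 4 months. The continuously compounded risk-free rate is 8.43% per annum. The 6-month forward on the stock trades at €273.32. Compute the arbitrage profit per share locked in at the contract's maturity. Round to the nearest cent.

€2.57 per share

PV(dividends) I = 2.21·e^(−0.0843·1/12) + 7.69·e^(−0.0843·4/12) = 9.6714
Fair forward F* = (S − I)·e^(rT) = (274.17 − 9.6714)·e^0.042150 = 264.4986 × 1.043051 = 275.8855
Market €273.32 < fair 275.8855: forward underpriced → reverse cash-and-carry (short the stock, invest proceeds at r, pay the dividends, go long the forward).
Profit at T = |F_mkt − F*| = |273.32 − 275.8855| = €2.57 per share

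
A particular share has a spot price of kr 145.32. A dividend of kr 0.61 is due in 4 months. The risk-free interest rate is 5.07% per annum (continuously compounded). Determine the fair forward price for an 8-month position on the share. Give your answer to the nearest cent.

kr 149.70

PV(dividends) I = 0.61·e^(−0.0507·4/12)
I = 0.5998
F = (S − I)·e^(rT) = (145.32 − 0.5998) · e^(0.0507·8/12)
= 144.7202 · e^0.033800 = 144.7202 × 1.034378 = kr 149.70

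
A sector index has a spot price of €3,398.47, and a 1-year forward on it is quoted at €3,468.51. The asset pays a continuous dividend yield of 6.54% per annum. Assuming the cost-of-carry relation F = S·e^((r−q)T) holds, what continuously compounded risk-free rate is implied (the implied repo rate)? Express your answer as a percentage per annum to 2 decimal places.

8.58%

From F = S·e^((r−q)T): (r − q) = ln(F/S)/T
ln(3468.51/3398.47) = ln(1.020609) = 0.020400
(r − q) = 0.020400 / (12/12) = 0.020400
r = ln(F/S)/T + q = 0.020400 + 0.0654 = 0.085800
r = 8.58%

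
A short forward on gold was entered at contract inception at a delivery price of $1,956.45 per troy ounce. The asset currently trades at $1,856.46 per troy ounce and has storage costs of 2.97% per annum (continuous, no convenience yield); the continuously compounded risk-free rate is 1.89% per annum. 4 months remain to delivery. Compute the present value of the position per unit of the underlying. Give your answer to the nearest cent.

Current fair forward for the remaining 4 months: F = S·e^((r + u)·T), (r + u) = 0.0189 + 0.0297 = 0.0486
F = 1856.46 · e^(0.0486 × 4/12) = 1856.46 × 1.01633193 = 1886.7796
Value of long forward = (F − K)·e^(−rT) = (1886.7796 − 1956.45) · e^(−0.0189·4/12)
= -69.6704 × 0.99371980 = -69.23
Short position value = −(long value) = $69.23

$69.23 per troy ounce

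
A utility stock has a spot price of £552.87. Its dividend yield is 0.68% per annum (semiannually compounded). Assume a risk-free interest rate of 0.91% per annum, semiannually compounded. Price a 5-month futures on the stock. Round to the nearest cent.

F = S · (1+r/2)^(2T) / (1+q/2)^(2T)
= 552.87 × 1.003790 / 1.002833 = 552.87 × 1.000954
F = £553.40

£553.40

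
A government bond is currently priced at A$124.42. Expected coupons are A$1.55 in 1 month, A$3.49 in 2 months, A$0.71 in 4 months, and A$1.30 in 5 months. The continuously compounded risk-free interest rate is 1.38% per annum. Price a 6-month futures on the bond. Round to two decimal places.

PV(coupons) I = 1.55·e^(−0.0138·1/12) + 3.49·e^(−0.0138·2/12) + 0.71·e^(−0.0138·4/12) + 1.30·e^(−0.0138·5/12)
I = 1.5482 + 3.4820 + 0.7067 + 1.2925 = 7.0294
F = (S − I)·e^(rT) = (124.42 − 7.0294) · e^(0.0138·6/12)
= 117.3906 · e^0.006900 = 117.3906 × 1.006924 = A$118.20

A$118.20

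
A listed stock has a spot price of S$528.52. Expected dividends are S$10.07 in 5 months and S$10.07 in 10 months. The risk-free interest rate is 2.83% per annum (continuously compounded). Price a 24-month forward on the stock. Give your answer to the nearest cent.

S$538.36

PV(dividends) I = 10.07·e^(−0.0283·5/12) + 10.07·e^(−0.0283·10/12)
I = 9.9520 + 9.8353 = 19.7873
F = (S − I)·e^(rT) = (528.52 − 19.7873) · e^(0.0283·24/12)
= 508.7327 · e^0.056600 = 508.7327 × 1.058232 = S$538.36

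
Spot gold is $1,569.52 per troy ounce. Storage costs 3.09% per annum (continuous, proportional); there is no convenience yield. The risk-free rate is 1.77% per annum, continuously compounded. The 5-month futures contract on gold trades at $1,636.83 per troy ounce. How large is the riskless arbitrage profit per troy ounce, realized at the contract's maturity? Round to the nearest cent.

Fair futures: F* = S·e^(carry·T), with carry = (r + u) = 0.0177 + 0.0309 = 0.0486
F* = 1569.52 · e^(0.0486 × 5/12) = 1569.52 · e^0.02025000 = 1569.52 × 1.02045642 = $1601.6268
Market $1636.83 > fair $1601.6268: forward overpriced → cash-and-carry (buy spot, short the forward).
At maturity, profit = |F_mkt − F*| = |1636.83 − 1601.6268| = $35.20 per troy ounce

$35.20 per troy ounce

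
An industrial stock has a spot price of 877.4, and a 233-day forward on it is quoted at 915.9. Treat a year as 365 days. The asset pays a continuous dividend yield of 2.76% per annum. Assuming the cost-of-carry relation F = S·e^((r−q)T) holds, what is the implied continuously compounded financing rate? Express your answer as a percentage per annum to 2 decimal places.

9.49%

From F = S·e^((r−q)T): (r − q) = ln(F/S)/T
ln(915.9/877.4) = ln(1.043880) = 0.042945
(r − q) = 0.042945 / (233/365) = 0.067274
r = ln(F/S)/T + q = 0.067274 + 0.0276 = 0.094874
r = 9.49%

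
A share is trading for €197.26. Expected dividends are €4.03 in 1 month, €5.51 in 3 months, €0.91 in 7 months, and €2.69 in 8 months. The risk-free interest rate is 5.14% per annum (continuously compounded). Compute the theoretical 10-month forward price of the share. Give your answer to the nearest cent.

PV(dividends) I = 4.03·e^(−0.0514·1/12) + 5.51·e^(−0.0514·3/12) + 0.91·e^(−0.0514·7/12) + 2.69·e^(−0.0514·8/12)
I = 4.0128 + 5.4396 + 0.8831 + 2.5994 = 12.9349
F = (S − I)·e^(rT) = (197.26 − 12.9349) · e^(0.0514·10/12)
= 184.3251 · e^0.042833 = 184.3251 × 1.043764 = €192.39

€192.39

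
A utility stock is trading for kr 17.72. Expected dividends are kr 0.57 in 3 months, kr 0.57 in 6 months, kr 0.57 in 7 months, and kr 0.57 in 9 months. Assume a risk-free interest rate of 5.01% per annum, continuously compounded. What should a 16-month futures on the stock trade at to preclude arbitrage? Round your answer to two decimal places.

kr 16.57

PV(dividends) I = 0.57·e^(−0.0501·3/12) + 0.57·e^(−0.0501·6/12) + 0.57·e^(−0.0501·7/12) + 0.57·e^(−0.0501·9/12)
I = 0.5629 + 0.5559 + 0.5536 + 0.5490 = 2.2214
F = (S − I)·e^(rT) = (17.72 − 2.2214) · e^(0.0501·16/12)
= 15.4986 · e^0.066800 = 15.4986 × 1.069082 = kr 16.57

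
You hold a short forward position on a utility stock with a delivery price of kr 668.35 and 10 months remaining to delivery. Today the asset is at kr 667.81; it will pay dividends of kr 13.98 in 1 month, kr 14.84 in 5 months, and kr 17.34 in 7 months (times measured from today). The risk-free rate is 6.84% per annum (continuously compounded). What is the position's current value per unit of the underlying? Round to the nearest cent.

PV(remaining dividends) I = 13.98·e^(−0.0684·1/12) + 14.84·e^(−0.0684·5/12) + 17.34·e^(−0.0684·7/12) = 44.9853
Current forward F = (S − I)·e^(rT) = (667.81 − 44.9853)·e^(0.0684·10/12) = 622.8247 × 1.058656 = 659.3571
Value (long) = (F − K)·e^(−rT) = (659.3571 − 668.35) × 0.944594 = -8.4946
Short position value = −(long value) = kr 8.49

kr 8.49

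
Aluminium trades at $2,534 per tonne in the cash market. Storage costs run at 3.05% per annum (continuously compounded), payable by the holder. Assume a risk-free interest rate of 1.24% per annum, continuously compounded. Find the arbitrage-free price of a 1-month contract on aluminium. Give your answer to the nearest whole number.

$2,543 per tonne

Net carry = r + u − y = 0.0124 + 0.0305 − 0.0000 = 0.0429
F = S·e^((r+u−y)T) = 2534 · e^(0.0429 × 1/12) = 2534 · e^0.003575
= 2534 × 1.003581 = $2,543 per tonne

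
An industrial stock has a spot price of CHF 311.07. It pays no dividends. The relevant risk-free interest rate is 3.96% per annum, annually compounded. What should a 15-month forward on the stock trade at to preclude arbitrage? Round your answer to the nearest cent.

CHF 326.54

F = S · (1+r)^T
= 311.07 × 1.049743
F = CHF 326.54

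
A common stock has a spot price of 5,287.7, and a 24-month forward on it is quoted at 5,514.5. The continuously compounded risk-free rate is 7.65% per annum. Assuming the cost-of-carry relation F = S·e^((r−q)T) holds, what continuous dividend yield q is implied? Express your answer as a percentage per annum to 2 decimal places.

From F = S·e^((r−q)T): (r − q) = ln(F/S)/T
ln(5514.5/5287.7) = ln(1.042892) = 0.041998
(r − q) = 0.041998 / (24/12) = 0.020999
q = r − ln(F/S)/T = 0.0765 − 0.020999 = 0.055501
q = 5.55%

5.55%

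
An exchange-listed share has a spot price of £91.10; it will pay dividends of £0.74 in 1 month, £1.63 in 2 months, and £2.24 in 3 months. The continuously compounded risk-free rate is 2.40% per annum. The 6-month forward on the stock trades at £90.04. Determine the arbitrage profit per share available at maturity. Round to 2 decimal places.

PV(dividends) I = 0.74·e^(−0.0240·1/12) + 1.63·e^(−0.0240·2/12) + 2.24·e^(−0.0240·3/12) = 4.5886
Fair forward F* = (S − I)·e^(rT) = (91.10 − 4.5886)·e^0.012000 = 86.5114 × 1.012072 = 87.5558
Market £90.04 > fair 87.5558: forward overpriced → cash-and-carry (borrow at r, buy the stock and collect the dividends, short the forward).
Profit at T = |F_mkt − F*| = |90.04 − 87.5558| = £2.48 per share

£2.48 per share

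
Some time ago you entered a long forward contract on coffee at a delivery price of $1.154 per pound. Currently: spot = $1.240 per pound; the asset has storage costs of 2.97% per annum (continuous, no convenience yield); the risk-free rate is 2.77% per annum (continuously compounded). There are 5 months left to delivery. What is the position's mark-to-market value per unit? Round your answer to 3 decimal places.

Current fair forward for the remaining 5 months: F = S·e^((r + u)·T), (r + u) = 0.0277 + 0.0297 = 0.0574
F = 1.240 · e^(0.0574 × 5/12) = 1.240 × 1.024205 = 1.2700
Value of long forward = (F − K)·e^(−rT) = (1.2700 − 1.154) · e^(−0.0277·5/12)
= 0.1160 × 0.988525 = 0.115

$0.115 per pound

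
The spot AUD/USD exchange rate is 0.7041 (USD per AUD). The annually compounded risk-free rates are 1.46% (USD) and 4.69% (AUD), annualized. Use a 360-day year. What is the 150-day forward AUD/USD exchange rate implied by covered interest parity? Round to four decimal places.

By covered interest parity, F = S · (1+r_USD)^T / (1+r_AUD)^T
= 0.7041 × 1.006058 / 1.019281 = 0.7041 × 0.987027
F = 0.6950 USD per AUD

0.6950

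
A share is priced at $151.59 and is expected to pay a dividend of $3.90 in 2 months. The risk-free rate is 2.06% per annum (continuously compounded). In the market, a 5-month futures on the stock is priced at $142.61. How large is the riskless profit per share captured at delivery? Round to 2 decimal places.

$6.37 per share

PV(dividends) I = 3.90·e^(−0.0206·2/12) = 3.8866
Fair futures F* = (S − I)·e^(rT) = (151.59 − 3.8866)·e^0.008583 = 147.7034 × 1.008620 = 148.9766
Market $142.61 < fair 148.9766: forward underpriced → reverse cash-and-carry (short the stock, invest proceeds at r, pay the dividends, go long the forward).
Profit at T = |F_mkt − F*| = |142.61 − 148.9766| = $6.37 per share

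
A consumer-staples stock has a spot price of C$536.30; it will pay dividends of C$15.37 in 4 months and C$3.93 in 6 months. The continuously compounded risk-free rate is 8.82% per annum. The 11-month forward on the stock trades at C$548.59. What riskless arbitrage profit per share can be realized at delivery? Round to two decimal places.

C$12.61 per share

PV(dividends) I = 15.37·e^(−0.0882·4/12) + 3.93·e^(−0.0882·6/12) = 18.6852
Fair forward F* = (S − I)·e^(rT) = (536.30 − 18.6852)·e^0.080850 = 517.6148 × 1.084208 = 561.2021
Market C$548.59 < fair 561.2021: forward underpriced → reverse cash-and-carry (short the stock, invest proceeds at r, pay the dividends, go long the forward).
Profit at T = |F_mkt − F*| = |548.59 − 561.2021| = C$12.61 per share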